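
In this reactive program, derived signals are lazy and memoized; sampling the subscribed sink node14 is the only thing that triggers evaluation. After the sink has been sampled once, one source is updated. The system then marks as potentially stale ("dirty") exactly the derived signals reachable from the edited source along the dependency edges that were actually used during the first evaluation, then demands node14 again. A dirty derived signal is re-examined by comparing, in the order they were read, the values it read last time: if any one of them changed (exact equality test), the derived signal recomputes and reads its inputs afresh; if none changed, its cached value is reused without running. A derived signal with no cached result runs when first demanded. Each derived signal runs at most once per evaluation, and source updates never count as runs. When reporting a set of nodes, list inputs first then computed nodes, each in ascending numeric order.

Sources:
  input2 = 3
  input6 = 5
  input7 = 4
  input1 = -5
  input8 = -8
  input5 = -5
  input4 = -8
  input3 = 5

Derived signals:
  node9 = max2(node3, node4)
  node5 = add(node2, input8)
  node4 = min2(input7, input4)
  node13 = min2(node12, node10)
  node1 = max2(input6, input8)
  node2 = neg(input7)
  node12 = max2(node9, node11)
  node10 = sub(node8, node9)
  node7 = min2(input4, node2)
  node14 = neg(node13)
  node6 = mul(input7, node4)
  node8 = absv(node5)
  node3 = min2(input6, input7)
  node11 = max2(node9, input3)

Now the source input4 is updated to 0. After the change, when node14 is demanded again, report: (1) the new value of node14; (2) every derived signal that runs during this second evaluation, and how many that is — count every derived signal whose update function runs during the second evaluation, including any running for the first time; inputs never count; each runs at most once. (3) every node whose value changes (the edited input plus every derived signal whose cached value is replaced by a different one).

Demanding node14 again yields -5.
2 derived signals run: node4, node9.
The nodes whose values change: input4, node4.
Note the absorption at node9: it re-runs yet its value is the same, leaving the output's value untouched.

First demand of the output computes:
  node2 = neg(4) = -4
  node3 = min2(5, 4) = 4
  node4 = min2(4, -8) = -8
  node5 = add(-4, -8) = -12
  node8 = absv(-12) = 12
  node9 = max2(4, -8) = 4
  node10 = sub(12, 4) = 8
  node11 = max2(4, 5) = 5
  node12 = max2(4, 5) = 5
  node13 = min2(5, 8) = 5
  node14 = neg(5) = -5

After the edit, cleaning proceeds:
  node4: a read changed (input4 -8->0) — executes, giving 0.
  node9: a read changed (node4 -8->0) — executes, giving 4 — identical to its old value.
  node10: dirty, but its reads are unchanged (node8 unchanged, node9 unchanged); cached 8 stands.
  node11: dirty, but its reads are unchanged (node9 unchanged, input3 unchanged); cached 5 stands.
  node12: dirty, but its reads are unchanged (node9 unchanged, node11 unchanged); cached 5 stands.
  node13: dirty, but its reads are unchanged (node12 unchanged, node10 unchanged); cached 5 stands.
  node14: dirty, but its reads are unchanged (node13 unchanged); cached -5 stands.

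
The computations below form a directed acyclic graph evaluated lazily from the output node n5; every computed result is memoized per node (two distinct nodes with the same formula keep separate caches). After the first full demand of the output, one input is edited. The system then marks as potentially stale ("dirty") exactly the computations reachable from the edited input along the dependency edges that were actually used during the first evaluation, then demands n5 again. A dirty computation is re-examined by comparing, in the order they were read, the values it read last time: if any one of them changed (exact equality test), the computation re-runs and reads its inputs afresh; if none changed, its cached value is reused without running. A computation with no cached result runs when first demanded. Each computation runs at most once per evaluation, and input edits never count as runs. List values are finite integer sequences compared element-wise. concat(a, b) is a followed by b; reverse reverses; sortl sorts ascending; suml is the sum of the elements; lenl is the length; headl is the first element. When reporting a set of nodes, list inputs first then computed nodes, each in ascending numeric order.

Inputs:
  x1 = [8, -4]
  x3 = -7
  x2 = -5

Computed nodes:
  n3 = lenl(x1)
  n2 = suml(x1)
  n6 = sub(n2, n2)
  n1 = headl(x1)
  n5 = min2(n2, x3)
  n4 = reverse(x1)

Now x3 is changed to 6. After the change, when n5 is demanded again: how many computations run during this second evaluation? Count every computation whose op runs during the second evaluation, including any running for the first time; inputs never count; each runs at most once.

First demand of the output computes:
  n2 = suml([8, -4]) = 4
  n5 = min2(4, -7) = -7

After the edit, cleaning proceeds:
  n5: a read changed (x3 -7->6) — executes, giving 4.

1 computations run: n5.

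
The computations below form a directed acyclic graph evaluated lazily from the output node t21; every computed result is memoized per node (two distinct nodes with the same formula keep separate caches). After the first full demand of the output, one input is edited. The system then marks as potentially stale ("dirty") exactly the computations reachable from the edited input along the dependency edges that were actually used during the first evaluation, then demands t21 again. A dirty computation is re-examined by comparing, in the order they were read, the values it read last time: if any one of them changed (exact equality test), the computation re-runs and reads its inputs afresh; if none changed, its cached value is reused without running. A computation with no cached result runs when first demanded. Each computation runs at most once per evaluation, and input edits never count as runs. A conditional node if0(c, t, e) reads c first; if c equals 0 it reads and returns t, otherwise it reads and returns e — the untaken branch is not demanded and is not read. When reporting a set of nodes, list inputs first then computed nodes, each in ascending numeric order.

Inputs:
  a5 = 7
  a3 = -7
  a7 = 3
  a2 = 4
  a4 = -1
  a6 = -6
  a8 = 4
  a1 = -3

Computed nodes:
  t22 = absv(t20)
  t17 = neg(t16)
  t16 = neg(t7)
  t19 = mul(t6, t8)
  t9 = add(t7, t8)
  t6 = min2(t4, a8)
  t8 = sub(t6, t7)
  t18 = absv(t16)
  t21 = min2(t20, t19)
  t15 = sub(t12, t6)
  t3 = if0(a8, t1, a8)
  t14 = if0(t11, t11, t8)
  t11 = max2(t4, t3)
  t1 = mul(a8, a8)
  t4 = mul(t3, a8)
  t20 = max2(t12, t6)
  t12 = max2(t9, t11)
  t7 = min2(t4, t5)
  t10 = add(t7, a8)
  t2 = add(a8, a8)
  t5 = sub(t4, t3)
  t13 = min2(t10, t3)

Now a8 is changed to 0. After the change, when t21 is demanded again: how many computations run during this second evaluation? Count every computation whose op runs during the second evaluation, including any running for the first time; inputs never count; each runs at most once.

First demand of the output computes:
  t3 = if0(a8=4 -> else branch a8) = 4
  t4 = mul(4, 4) = 16
  t5 = sub(16, 4) = 12
  t6 = min2(16, 4) = 4
  t7 = min2(16, 12) = 12
  t8 = sub(4, 12) = -8
  t9 = add(12, -8) = 4
  t11 = max2(16, 4) = 16
  t12 = max2(4, 16) = 16
  t19 = mul(4, -8) = -32
  t20 = max2(16, 4) = 16
  t21 = min2(16, -32) = -32

After the edit, cleaning proceeds:
  t1: had never run; runs now, result 0.
  t3: a read changed (a8 4->0; a8 4->0) — executes, giving 0.
  t4: a read changed (t3 4->0; a8 4->0) — executes, giving 0.
  t5: a read changed (t4 16->0; t3 4->0) — executes, giving 0.
  t6: a read changed (t4 16->0; a8 4->0) — executes, giving 0.
  t7: a read changed (t4 16->0; t5 12->0) — executes, giving 0.
  t8: a read changed (t6 4->0; t7 12->0) — executes, giving 0.
  t9: a read changed (t7 12->0; t8 -8->0) — executes, giving 0.
  t11: a read changed (t4 16->0; t3 4->0) — executes, giving 0.
  t12: a read changed (t9 4->0; t11 16->0) — executes, giving 0.
  t19: a read changed (t6 4->0; t8 -8->0) — executes, giving 0.
  t20: a read changed (t12 16->0; t6 4->0) — executes, giving 0.
  t21: a read changed (t20 16->0; t19 -32->0) — executes, giving 0.

Note the branch switch — t1 had no cache and runs now for the first time.

13 computations run: t1, t3, t4, t5, t6, t7, t8, t9, t11, t12, t19, t20, t21.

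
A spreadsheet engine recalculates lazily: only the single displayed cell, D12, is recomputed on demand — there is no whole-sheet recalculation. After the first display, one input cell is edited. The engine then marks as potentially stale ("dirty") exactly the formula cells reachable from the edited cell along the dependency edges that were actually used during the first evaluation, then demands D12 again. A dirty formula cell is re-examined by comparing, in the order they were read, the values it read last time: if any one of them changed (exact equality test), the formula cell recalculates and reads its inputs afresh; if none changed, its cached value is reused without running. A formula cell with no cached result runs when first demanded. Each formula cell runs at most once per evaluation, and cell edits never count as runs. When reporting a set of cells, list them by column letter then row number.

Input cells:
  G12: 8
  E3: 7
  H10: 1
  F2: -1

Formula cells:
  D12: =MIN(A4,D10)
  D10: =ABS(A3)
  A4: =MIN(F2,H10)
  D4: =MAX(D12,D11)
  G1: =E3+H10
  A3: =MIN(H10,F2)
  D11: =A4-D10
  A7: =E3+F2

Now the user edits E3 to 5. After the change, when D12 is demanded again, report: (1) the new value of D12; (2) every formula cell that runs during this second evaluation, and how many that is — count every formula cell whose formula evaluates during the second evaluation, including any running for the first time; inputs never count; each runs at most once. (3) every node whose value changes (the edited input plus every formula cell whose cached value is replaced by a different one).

First evaluation (everything demanded from the output):
  A3 = MIN(1, -1) = -1
  A4 = MIN(-1, 1) = -1
  D10 = ABS(-1) = 1
  D12 = MIN(-1, 1) = -1

Propagation after the edit:
  E3 feeds no computation that the output demands — nothing is marked dirty and nothing runs.

Key observation: E3 is never demanded by the output, so the edit triggers no recomputation at all.

New value of D12: -1.
Formula cells that run: none — 0 in total.
Values that change: E3.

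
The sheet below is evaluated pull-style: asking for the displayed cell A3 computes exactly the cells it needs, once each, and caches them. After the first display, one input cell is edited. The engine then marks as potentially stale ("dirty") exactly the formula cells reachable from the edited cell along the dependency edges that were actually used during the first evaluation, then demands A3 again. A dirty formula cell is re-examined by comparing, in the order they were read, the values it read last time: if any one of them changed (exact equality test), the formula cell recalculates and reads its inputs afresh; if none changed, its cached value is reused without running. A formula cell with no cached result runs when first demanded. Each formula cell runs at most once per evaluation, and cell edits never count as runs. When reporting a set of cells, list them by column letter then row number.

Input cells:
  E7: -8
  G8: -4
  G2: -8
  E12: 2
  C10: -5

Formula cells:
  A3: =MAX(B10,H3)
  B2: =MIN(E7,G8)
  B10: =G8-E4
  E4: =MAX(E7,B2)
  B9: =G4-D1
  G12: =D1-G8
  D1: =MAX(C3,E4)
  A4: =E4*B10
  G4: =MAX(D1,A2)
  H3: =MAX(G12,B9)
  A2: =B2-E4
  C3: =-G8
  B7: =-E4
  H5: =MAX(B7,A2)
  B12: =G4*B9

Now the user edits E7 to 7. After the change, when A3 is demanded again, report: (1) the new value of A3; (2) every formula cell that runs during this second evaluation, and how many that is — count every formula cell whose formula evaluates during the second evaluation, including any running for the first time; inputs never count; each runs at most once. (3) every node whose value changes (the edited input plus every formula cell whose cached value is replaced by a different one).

Demanding A3 again yields 11.
10 formula cells run: A2, A3, B2, B9, B10, D1, E4, G4, G12, H3.
The nodes whose values change: A2, A3, B2, B10, D1, E4, E7, G4, G12, H3.

First demand of the output computes:
  B2 = MIN(-8, -4) = -8
  C3 = -(-4) = 4
  E4 = MAX(-8, -8) = -8
  A2 = -8 - -8 = 0
  B10 = -4 - -8 = 4
  D1 = MAX(4, -8) = 4
  G4 = MAX(4, 0) = 4
  B9 = 4 - 4 = 0
  G12 = 4 - -4 = 8
  H3 = MAX(8, 0) = 8
  A3 = MAX(4, 8) = 8

After the edit, cleaning proceeds:
  B2: a read changed (E7 -8->7) — executes, giving -4.
  E4: a read changed (E7 -8->7; B2 -8->-4) — executes, giving 7.
  A2: a read changed (B2 -8->-4; E4 -8->7) — executes, giving -11.
  B10: a read changed (E4 -8->7) — executes, giving -11.
  D1: a read changed (E4 -8->7) — executes, giving 7.
  G4: a read changed (D1 4->7; A2 0->-11) — executes, giving 7.
  B9: a read changed (G4 4->7; D1 4->7) — executes, giving 0 — identical to its old value.
  G12: a read changed (D1 4->7) — executes, giving 11.
  H3: a read changed (G12 8->11) — executes, giving 11.
  A3: a read changed (B10 4->-11; H3 8->11) — executes, giving 11.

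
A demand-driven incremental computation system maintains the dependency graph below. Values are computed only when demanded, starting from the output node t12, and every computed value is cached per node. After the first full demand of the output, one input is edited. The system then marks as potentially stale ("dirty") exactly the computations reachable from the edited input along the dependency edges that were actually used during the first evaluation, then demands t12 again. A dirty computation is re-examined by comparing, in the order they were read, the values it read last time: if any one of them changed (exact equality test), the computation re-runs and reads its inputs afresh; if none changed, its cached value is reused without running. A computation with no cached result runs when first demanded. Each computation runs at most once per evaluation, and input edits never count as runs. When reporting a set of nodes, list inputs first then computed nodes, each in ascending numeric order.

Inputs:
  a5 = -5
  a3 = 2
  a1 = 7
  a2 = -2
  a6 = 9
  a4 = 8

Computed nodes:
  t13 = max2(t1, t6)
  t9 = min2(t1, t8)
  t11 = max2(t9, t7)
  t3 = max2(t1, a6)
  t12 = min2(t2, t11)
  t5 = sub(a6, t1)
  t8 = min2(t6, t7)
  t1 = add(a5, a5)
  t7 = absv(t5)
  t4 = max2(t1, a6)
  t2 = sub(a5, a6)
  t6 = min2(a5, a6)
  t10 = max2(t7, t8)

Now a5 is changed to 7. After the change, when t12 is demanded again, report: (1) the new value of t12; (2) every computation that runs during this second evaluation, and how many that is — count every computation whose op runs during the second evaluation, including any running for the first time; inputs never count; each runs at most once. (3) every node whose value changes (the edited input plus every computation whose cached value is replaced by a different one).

First evaluation (everything demanded from the output):
  t1 = add(-5, -5) = -10
  t2 = sub(-5, 9) = -14
  t5 = sub(9, -10) = 19
  t6 = min2(-5, 9) = -5
  t7 = absv(19) = 19
  t8 = min2(-5, 19) = -5
  t9 = min2(-10, -5) = -10
  t11 = max2(-10, 19) = 19
  t12 = min2(-14, 19) = -14

Propagation after the edit:
  t1: runs — a5 -5->7; a5 -5->7; result 14.
  t2: runs — a5 -5->7; result -2.
  t5: runs — t1 -10->14; result -5.
  t6: runs — a5 -5->7; result 7.
  t7: runs — t5 19->-5; result 5.
  t8: runs — t6 -5->7; t7 19->5; result 5.
  t9: runs — t1 -10->14; t8 -5->5; result 5.
  t11: runs — t9 -10->5; t7 19->5; result 5.
  t12: runs — t2 -14->-2; t11 19->5; result -2.

New value of t12: -2.
Computations that run: t1, t2, t5, t6, t7, t8, t9, t11, t12 — 9 in total.
Values that change: a5, t1, t2, t5, t6, t7, t8, t9, t11, t12.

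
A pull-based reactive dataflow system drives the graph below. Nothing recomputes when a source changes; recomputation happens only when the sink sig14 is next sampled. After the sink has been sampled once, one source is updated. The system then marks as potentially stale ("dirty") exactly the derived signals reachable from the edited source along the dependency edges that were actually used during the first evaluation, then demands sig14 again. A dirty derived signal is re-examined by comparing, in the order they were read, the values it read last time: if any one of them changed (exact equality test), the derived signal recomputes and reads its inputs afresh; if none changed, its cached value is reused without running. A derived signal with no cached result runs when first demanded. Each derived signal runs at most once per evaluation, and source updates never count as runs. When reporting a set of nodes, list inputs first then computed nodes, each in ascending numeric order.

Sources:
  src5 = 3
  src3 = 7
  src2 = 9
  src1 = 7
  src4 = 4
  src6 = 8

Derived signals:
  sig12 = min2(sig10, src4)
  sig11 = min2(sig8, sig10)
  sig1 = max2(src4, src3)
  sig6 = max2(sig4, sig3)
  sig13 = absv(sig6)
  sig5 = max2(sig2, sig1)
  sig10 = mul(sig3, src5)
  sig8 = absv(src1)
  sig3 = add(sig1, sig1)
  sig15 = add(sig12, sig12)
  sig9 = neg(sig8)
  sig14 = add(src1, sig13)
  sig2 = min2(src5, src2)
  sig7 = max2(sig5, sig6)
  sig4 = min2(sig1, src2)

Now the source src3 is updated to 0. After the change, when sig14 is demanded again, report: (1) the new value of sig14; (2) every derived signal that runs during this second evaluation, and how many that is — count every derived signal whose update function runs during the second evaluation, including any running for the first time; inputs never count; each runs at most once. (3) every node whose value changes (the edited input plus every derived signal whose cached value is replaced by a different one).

First evaluation (everything demanded from the output):
  sig1 = max2(4, 7) = 7
  sig3 = add(7, 7) = 14
  sig4 = min2(7, 9) = 7
  sig6 = max2(7, 14) = 14
  sig13 = absv(14) = 14
  sig14 = add(7, 14) = 21

Propagation after the edit:
  sig1: runs — src3 7->0; result 4.
  sig3: runs — sig1 7->4; sig1 7->4; result 8.
  sig4: runs — sig1 7->4; result 4.
  sig6: runs — sig4 7->4; sig3 14->8; result 8.
  sig13: runs — sig6 14->8; result 8.
  sig14: runs — sig13 14->8; result 15.

New value of sig14: 15.
Derived signals that run: sig1, sig3, sig4, sig6, sig13, sig14 — 6 in total.
Values that change: src3, sig1, sig3, sig4, sig6, sig13, sig14.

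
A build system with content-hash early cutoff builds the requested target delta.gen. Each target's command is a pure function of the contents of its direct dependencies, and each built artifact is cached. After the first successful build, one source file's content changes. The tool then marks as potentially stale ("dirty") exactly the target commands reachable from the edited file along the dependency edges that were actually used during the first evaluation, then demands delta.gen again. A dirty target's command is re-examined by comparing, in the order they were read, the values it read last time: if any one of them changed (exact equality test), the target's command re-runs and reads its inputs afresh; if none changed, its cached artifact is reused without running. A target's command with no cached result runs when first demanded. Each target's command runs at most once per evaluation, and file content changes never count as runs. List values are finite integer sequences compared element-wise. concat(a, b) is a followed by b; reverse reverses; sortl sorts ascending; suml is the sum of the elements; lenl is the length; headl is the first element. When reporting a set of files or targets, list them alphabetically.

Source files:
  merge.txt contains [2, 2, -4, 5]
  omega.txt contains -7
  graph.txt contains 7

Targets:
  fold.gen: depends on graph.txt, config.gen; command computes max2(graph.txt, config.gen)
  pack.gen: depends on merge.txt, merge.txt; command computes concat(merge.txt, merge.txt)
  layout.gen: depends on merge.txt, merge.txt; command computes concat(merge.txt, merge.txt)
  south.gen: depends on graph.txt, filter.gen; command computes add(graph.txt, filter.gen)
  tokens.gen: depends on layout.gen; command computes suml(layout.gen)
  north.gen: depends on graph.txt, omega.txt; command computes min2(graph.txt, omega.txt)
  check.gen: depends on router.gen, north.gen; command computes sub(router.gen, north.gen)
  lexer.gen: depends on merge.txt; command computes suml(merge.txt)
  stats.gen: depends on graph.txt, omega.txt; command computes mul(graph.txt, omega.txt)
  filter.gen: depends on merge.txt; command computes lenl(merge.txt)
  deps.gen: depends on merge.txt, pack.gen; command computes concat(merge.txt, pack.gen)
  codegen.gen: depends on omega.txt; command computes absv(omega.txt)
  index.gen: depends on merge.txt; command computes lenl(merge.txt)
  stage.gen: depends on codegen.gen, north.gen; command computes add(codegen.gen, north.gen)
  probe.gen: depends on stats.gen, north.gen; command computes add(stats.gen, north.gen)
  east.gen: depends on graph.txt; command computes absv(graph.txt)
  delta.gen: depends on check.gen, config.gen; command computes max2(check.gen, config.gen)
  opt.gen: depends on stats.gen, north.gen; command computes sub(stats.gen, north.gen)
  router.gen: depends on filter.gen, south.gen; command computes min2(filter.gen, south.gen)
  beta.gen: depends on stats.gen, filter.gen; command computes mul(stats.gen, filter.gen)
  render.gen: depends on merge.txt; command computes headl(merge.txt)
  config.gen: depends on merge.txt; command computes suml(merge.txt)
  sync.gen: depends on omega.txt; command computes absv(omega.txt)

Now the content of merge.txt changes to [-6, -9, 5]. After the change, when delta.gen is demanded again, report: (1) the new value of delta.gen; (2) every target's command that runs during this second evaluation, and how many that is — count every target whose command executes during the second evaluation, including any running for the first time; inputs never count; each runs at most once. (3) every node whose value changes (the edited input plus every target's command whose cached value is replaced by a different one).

New value of delta.gen: 10.
Target commands that run: check.gen, config.gen, delta.gen, filter.gen, router.gen, south.gen — 6 in total.
Values that change: check.gen, config.gen, delta.gen, filter.gen, merge.txt, router.gen, south.gen.

First evaluation (everything demanded from the output):
  config.gen = suml([2, 2, -4, 5]) = 5
  filter.gen = lenl([2, 2, -4, 5]) = 4
  north.gen = min2(7, -7) = -7
  south.gen = add(7, 4) = 11
  router.gen = min2(4, 11) = 4
  check.gen = sub(4, -7) = 11
  delta.gen = max2(11, 5) = 11

Propagation after the edit:
  config.gen: runs — merge.txt [2, 2, -4, 5]->[-6, -9, 5]; result -10.
  filter.gen: runs — merge.txt [2, 2, -4, 5]->[-6, -9, 5]; result 3.
  south.gen: runs — filter.gen 4->3; result 10.
  router.gen: runs — filter.gen 4->3; south.gen 11->10; result 3.
  check.gen: runs — router.gen 4->3; result 10.
  delta.gen: runs — check.gen 11->10; config.gen 5->-10; result 10.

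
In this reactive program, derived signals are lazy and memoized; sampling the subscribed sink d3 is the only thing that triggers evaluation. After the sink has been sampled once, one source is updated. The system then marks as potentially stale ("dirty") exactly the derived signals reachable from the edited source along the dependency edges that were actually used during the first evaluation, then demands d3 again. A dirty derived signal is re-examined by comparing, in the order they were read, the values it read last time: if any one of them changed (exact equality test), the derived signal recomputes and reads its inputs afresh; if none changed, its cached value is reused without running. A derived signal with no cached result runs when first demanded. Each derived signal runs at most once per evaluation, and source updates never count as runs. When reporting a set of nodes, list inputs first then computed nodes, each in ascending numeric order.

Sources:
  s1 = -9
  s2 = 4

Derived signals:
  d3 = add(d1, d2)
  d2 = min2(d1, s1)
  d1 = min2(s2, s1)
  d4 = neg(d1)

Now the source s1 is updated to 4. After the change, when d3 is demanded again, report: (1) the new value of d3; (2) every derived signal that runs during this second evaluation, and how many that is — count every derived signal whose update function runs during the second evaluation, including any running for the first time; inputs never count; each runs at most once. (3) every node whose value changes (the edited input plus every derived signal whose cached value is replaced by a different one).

Demanding d3 again yields 8.
3 derived signals run: d1, d2, d3.
The nodes whose values change: s1, d1, d2, d3.

First demand of the output computes:
  d1 = min2(4, -9) = -9
  d2 = min2(-9, -9) = -9
  d3 = add(-9, -9) = -18

After the edit, cleaning proceeds:
  d1: a read changed (s1 -9->4) — executes, giving 4.
  d2: a read changed (d1 -9->4; s1 -9->4) — executes, giving 4.
  d3: a read changed (d1 -9->4; d2 -9->4) — executes, giving 8.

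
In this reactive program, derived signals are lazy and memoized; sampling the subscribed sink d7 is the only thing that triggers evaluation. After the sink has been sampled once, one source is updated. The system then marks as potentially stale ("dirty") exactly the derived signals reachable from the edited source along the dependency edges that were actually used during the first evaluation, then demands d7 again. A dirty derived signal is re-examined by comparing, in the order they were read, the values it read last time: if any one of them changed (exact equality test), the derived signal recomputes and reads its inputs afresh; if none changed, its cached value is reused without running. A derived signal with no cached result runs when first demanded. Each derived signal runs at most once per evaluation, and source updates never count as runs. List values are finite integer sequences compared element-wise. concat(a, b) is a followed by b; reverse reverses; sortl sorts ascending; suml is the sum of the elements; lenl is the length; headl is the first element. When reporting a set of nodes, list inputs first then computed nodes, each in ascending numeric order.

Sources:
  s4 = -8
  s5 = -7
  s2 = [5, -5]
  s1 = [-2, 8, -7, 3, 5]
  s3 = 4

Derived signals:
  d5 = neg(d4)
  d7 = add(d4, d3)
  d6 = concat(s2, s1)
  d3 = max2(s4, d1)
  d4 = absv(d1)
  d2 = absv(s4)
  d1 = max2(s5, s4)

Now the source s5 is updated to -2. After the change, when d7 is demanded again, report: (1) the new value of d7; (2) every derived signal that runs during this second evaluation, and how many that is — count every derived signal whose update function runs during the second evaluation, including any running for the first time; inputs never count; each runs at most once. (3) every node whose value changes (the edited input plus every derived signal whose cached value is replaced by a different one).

Demanding d7 again yields 0.
4 derived signals run: d1, d3, d4, d7.
The nodes whose values change: s5, d1, d3, d4.

First demand of the output computes:
  d1 = max2(-7, -8) = -7
  d3 = max2(-8, -7) = -7
  d4 = absv(-7) = 7
  d7 = add(7, -7) = 0

After the edit, cleaning proceeds:
  d1: a read changed (s5 -7->-2) — executes, giving -2.
  d3: a read changed (d1 -7->-2) — executes, giving -2.
  d4: a read changed (d1 -7->-2) — executes, giving 2.
  d7: a read changed (d4 7->2; d3 -7->-2) — executes, giving 0 — identical to its old value.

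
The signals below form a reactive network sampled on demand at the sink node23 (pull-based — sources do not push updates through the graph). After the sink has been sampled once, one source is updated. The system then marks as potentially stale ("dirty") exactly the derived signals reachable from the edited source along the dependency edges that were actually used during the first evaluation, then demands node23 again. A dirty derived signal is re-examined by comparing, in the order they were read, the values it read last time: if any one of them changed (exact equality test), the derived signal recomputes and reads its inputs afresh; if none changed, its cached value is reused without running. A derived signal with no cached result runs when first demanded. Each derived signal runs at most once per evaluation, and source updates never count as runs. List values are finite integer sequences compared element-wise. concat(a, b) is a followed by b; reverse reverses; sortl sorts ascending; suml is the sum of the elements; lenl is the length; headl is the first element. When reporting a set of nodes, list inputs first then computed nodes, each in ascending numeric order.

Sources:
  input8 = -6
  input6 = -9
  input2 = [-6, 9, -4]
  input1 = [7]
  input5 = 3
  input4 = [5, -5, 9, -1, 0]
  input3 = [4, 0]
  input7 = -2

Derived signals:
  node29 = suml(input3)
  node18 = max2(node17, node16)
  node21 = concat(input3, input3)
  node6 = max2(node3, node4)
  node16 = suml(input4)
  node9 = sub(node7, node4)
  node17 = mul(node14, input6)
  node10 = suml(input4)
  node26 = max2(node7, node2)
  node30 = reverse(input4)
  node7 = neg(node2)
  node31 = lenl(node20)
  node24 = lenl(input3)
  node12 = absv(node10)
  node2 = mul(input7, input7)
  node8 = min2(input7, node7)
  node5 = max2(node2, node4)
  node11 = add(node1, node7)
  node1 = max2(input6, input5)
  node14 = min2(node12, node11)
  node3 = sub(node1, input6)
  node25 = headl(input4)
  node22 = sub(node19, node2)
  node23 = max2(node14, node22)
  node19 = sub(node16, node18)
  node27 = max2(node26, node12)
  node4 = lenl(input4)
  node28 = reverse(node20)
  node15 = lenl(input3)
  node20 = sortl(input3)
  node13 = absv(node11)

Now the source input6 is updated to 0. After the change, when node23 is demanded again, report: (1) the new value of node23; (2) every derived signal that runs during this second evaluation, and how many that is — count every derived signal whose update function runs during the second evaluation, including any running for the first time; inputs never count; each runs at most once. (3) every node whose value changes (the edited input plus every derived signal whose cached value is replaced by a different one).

Initial pass — values computed on the first demand:
  node1 = max2(-9, 3) = 3
  node2 = mul(-2, -2) = 4
  node7 = neg(4) = -4
  node10 = suml([5, -5, 9, -1, 0]) = 8
  node11 = add(3, -4) = -1
  node12 = absv(8) = 8
  node14 = min2(8, -1) = -1
  node16 = suml([5, -5, 9, -1, 0]) = 8
  node17 = mul(-1, -9) = 9
  node18 = max2(9, 8) = 9
  node19 = sub(8, 9) = -1
  node22 = sub(-1, 4) = -5
  node23 = max2(-1, -5) = -1

Second demand — change propagation:
  node1: re-runs because input6 -9->0; new result 3 (unchanged).
  node11: re-examined; everything it read last time is the same (node1 unchanged, node7 unchanged) — cache -1 kept, no run.
  node14: re-examined; everything it read last time is the same (node12 unchanged, node11 unchanged) — cache -1 kept, no run.
  node17: re-runs because input6 -9->0; new result 0.
  node18: re-runs because node17 9->0; new result 8.
  node19: re-runs because node18 9->8; new result 0.
  node22: re-runs because node19 -1->0; new result -4.
  node23: re-runs because node22 -5->-4; new result -1 (unchanged).

The important point: at node11 every value read last time is unchanged, so the dirty flag clears without a run.

node23 now evaluates to -1.
Run set: node1, node17, node18, node19, node22, node23 (6 run).
Changed values: input6, node17, node18, node19, node22.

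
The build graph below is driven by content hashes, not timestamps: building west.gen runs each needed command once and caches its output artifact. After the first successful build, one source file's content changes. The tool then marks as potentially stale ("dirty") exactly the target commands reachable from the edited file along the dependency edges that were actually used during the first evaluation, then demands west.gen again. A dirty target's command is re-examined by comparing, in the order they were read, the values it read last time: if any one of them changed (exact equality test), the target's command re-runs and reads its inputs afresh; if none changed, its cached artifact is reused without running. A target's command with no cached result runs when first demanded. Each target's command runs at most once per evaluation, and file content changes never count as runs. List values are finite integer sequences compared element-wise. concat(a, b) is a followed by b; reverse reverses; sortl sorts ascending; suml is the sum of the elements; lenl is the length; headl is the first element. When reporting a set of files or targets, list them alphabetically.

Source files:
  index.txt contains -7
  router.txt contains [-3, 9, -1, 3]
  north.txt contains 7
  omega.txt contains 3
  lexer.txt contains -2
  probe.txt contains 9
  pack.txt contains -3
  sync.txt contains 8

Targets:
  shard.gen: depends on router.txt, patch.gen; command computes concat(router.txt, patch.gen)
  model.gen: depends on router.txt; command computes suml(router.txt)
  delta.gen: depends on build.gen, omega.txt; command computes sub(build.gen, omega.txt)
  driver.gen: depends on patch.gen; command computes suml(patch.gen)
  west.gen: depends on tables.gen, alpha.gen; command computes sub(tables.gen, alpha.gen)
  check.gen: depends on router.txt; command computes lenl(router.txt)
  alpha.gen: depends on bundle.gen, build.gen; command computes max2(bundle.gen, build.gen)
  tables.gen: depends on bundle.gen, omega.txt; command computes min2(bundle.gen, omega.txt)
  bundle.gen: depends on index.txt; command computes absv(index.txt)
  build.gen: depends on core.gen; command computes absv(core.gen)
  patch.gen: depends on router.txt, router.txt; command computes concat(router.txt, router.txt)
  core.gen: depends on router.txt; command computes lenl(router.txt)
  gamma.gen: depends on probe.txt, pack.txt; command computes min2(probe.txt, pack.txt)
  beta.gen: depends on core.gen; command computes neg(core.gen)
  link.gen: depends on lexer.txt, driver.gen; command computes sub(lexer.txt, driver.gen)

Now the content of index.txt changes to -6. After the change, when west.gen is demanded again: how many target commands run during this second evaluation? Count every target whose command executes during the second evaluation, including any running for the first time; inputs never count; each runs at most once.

Run set: alpha.gen, bundle.gen, tables.gen, west.gen (4 run).

Initial pass — values computed on the first demand:
  bundle.gen = absv(-7) = 7
  core.gen = lenl([-3, 9, -1, 3]) = 4
  build.gen = absv(4) = 4
  alpha.gen = max2(7, 4) = 7
  tables.gen = min2(7, 3) = 3
  west.gen = sub(3, 7) = -4

Second demand — change propagation:
  bundle.gen: re-runs because index.txt -7->-6; new result 6.
  alpha.gen: re-runs because bundle.gen 7->6; new result 6.
  tables.gen: re-runs because bundle.gen 7->6; new result 3 (unchanged).
  west.gen: re-runs because alpha.gen 7->6; new result -3.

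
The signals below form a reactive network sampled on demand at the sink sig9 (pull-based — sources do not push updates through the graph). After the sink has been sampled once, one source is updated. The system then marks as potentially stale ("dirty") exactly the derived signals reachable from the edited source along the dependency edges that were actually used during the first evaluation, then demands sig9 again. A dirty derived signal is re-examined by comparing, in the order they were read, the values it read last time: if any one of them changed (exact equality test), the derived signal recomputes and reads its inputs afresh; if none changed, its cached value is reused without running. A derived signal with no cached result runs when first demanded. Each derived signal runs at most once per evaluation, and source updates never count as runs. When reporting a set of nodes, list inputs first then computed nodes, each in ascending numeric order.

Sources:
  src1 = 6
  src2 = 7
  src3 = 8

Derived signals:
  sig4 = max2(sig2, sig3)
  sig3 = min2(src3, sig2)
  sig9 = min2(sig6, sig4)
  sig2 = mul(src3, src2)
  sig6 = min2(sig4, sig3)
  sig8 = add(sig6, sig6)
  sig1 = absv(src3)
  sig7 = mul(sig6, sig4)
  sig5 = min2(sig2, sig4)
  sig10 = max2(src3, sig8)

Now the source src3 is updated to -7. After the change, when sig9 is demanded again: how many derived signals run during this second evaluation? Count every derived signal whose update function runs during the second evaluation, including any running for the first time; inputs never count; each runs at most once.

Initial pass — values computed on the first demand:
  sig2 = mul(8, 7) = 56
  sig3 = min2(8, 56) = 8
  sig4 = max2(56, 8) = 56
  sig6 = min2(56, 8) = 8
  sig9 = min2(8, 56) = 8

Second demand — change propagation:
  sig2: re-runs because src3 8->-7; new result -49.
  sig3: re-runs because src3 8->-7; sig2 56->-49; new result -49.
  sig4: re-runs because sig2 56->-49; sig3 8->-49; new result -49.
  sig6: re-runs because sig4 56->-49; sig3 8->-49; new result -49.
  sig9: re-runs because sig6 8->-49; sig4 56->-49; new result -49.

Run set: sig2, sig3, sig4, sig6, sig9 (5 run).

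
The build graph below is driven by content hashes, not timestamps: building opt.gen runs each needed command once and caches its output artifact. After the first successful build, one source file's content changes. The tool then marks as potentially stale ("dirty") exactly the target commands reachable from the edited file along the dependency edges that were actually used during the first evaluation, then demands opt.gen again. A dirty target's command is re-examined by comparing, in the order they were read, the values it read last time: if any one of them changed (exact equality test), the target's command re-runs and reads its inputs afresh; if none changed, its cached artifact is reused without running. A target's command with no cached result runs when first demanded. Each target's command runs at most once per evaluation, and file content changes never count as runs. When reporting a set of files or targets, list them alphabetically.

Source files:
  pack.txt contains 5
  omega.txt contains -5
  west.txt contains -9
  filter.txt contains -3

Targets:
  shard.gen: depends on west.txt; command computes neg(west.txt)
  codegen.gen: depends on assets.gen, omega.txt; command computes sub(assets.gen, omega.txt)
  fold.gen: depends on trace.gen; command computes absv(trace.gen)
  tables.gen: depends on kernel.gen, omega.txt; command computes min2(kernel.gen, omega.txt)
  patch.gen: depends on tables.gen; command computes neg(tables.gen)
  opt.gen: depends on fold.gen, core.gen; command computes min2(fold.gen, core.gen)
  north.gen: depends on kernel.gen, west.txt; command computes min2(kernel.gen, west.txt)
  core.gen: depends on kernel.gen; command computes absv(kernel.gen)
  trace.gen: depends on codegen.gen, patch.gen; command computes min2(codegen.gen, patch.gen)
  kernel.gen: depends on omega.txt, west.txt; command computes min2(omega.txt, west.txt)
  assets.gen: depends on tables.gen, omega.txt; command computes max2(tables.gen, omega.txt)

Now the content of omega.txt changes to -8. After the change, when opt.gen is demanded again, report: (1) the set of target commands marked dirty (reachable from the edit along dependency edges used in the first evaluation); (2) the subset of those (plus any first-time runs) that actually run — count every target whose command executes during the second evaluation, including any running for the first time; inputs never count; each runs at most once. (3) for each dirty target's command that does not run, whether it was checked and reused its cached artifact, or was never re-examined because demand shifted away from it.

Dirty set: assets.gen, codegen.gen, core.gen, fold.gen, kernel.gen, opt.gen, patch.gen, tables.gen, trace.gen.
Run set: assets.gen, codegen.gen, kernel.gen, tables.gen (4 run).
Re-examined without running (cache reused): core.gen, fold.gen, opt.gen, patch.gen, trace.gen.
The important point: at patch.gen every value read last time is unchanged, so the dirty flag clears without a run.

Initial pass — values computed on the first demand:
  kernel.gen = min2(-5, -9) = -9
  core.gen = absv(-9) = 9
  tables.gen = min2(-9, -5) = -9
  assets.gen = max2(-9, -5) = -5
  codegen.gen = sub(-5, -5) = 0
  patch.gen = neg(-9) = 9
  trace.gen = min2(0, 9) = 0
  fold.gen = absv(0) = 0
  opt.gen = min2(0, 9) = 0

Second demand — change propagation:
  kernel.gen: re-runs because omega.txt -5->-8; new result -9 (unchanged).
  core.gen: re-examined; everything it read last time is the same (kernel.gen unchanged) — cache 9 kept, no run.
  tables.gen: re-runs because omega.txt -5->-8; new result -9 (unchanged).
  assets.gen: re-runs because omega.txt -5->-8; new result -8.
  codegen.gen: re-runs because assets.gen -5->-8; omega.txt -5->-8; new result 0 (unchanged).
  patch.gen: re-examined; everything it read last time is the same (tables.gen unchanged) — cache 9 kept, no run.
  trace.gen: re-examined; everything it read last time is the same (codegen.gen unchanged, patch.gen unchanged) — cache 0 kept, no run.
  fold.gen: re-examined; everything it read last time is the same (trace.gen unchanged) — cache 0 kept, no run.
  opt.gen: re-examined; everything it read last time is the same (fold.gen unchanged, core.gen unchanged) — cache 0 kept, no run.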